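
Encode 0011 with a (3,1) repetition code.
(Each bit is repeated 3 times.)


Each bit -> 3 copies

000000111111


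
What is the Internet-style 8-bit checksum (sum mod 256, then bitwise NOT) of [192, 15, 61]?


Sum = 268 mod 256 = 12
Complement = 243

243


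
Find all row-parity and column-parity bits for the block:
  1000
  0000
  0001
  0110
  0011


Row parities: 10100
Column parities: 1100

Row P: 10100, Col P: 1100, Corner: 0


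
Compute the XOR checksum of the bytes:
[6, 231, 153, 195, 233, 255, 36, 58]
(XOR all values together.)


XOR chain: 6 ^ 231 ^ 153 ^ 195 ^ 233 ^ 255 ^ 36 ^ 58 = 179

179


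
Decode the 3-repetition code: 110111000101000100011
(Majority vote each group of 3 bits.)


Groups: 110, 111, 000, 101, 000, 100, 011
Majority votes: 1101001

1101001


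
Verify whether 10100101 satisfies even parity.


Number of 1s: 4

Yes, parity is correct (4 ones)


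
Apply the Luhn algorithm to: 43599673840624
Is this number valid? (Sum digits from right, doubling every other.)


Luhn sum = 69
69 mod 10 = 9

Invalid (Luhn sum mod 10 = 9)


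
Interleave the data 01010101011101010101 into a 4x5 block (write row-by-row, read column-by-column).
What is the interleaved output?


Matrix:
  01010
  10101
  11010
  10101
Read columns: 01111010010110100101

01111010010110100101


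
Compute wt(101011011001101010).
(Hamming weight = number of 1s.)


Counting 1s in 101011011001101010

10


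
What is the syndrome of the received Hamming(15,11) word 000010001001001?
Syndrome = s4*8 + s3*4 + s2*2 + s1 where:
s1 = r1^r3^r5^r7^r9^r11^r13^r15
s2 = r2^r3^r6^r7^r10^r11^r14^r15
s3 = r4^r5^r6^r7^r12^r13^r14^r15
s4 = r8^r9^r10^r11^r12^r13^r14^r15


s1=1, s2=1, s3=1, s4=1

Syndrome = 15 (error at position 15)


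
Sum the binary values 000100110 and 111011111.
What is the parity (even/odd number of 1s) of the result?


000100110 = 38
111011111 = 479
Sum = 517 = 1000000101
1s count = 3

odd parity (3 ones in 1000000101)


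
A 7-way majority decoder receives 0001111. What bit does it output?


Ones: 4 out of 7
Threshold: 4

1 (4/7 voted 1)


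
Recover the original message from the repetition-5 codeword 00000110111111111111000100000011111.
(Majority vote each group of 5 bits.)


Groups: 00000, 11011, 11111, 11111, 00010, 00000, 11111
Majority votes: 0111001

0111001


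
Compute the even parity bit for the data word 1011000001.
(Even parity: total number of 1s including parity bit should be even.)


Number of 1s in data: 4
Parity bit: 0

0


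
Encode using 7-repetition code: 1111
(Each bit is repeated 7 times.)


Each bit -> 7 copies

1111111111111111111111111111


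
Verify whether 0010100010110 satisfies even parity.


Number of 1s: 5

No, parity error (5 ones)


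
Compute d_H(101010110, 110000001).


XOR: 011010111
Count of 1s: 6

6


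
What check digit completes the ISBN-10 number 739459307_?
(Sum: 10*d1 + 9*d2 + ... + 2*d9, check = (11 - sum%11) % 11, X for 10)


Weighted sum: 298
298 mod 11 = 1

Check digit: X


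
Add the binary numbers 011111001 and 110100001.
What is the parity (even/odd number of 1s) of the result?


011111001 = 249
110100001 = 417
Sum = 666 = 1010011010
1s count = 5

odd parity (5 ones in 1010011010)


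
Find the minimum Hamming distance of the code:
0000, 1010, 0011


Comparing all pairs, minimum distance: 2
Can detect 1 errors, correct 0 errors

2


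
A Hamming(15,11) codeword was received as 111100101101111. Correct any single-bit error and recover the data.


Syndrome = 0: no error detected

Data: 10011101111 (no errors)


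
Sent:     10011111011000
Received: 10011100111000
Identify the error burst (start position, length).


XOR: 00000011100000

Burst at position 6, length 3


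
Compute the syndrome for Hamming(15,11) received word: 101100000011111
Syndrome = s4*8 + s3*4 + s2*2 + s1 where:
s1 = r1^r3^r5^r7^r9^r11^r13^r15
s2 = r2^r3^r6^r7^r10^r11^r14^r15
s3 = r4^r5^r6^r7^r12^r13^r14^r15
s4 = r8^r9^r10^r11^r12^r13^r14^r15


s1=1, s2=0, s3=1, s4=1

Syndrome = 13 (error at position 13)


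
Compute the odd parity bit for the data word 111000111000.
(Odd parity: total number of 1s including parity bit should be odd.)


Number of 1s in data: 6
Parity bit: 1

1


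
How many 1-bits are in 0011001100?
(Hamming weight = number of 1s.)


Counting 1s in 0011001100

4


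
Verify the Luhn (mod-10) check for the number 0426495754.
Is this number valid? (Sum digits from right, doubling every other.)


Luhn sum = 44
44 mod 10 = 4

Invalid (Luhn sum mod 10 = 4)


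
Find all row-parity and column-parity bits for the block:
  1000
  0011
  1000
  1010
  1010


Row parities: 10100
Column parities: 0011

Row P: 10100, Col P: 0011, Corner: 0


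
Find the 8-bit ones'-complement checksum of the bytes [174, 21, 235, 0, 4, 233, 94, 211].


Sum = 972 mod 256 = 204
Complement = 51

51


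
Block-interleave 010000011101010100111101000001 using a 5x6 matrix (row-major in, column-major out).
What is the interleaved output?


Matrix:
  010000
  011101
  010100
  111101
  000001
Read columns: 000101111001010011100000001011

000101111001010011100000001011


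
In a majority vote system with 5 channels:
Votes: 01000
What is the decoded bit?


Ones: 1 out of 5
Threshold: 3

0 (1/5 voted 1)


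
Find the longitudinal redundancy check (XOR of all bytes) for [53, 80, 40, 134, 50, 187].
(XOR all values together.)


XOR chain: 53 ^ 80 ^ 40 ^ 134 ^ 50 ^ 187 = 66

66


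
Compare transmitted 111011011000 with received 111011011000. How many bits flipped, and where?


XOR: 000000000000

0 errors (received matches sent)


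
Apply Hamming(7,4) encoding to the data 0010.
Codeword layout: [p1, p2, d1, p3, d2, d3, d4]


Parity bits: p1=0, p2=1, p3=1

0101010


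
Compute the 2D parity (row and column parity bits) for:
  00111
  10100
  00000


Row parities: 100
Column parities: 10011

Row P: 100, Col P: 10011, Corner: 1


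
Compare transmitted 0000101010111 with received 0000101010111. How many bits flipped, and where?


XOR: 0000000000000

0 errors (received matches sent)


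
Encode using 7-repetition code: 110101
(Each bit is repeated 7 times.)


Each bit -> 7 copies

111111111111110000000111111100000001111111


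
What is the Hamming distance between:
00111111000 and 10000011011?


XOR: 10111100011
Count of 1s: 7

7


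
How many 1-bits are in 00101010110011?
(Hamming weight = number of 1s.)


Counting 1s in 00101010110011

7


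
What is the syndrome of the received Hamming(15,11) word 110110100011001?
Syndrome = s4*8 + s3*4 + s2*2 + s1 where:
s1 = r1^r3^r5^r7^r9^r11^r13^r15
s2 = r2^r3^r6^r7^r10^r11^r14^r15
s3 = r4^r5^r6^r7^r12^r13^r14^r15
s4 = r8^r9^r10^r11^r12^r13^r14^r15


s1=1, s2=0, s3=1, s4=1

Syndrome = 13 (error at position 13)


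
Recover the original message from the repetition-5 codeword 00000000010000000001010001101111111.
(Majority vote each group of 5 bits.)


Groups: 00000, 00001, 00000, 00001, 01000, 11011, 11111
Majority votes: 0000011

0000011


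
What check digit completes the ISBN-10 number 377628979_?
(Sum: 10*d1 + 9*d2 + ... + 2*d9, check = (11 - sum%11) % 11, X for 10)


Weighted sum: 318
318 mod 11 = 10

Check digit: 1


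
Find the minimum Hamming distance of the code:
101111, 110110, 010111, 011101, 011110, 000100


Comparing all pairs, minimum distance: 2
Can detect 1 errors, correct 0 errors

2


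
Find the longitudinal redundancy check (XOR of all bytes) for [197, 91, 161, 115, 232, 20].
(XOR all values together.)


XOR chain: 197 ^ 91 ^ 161 ^ 115 ^ 232 ^ 20 = 176

176


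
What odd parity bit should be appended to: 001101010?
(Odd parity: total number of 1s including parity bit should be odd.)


Number of 1s in data: 4
Parity bit: 1

1


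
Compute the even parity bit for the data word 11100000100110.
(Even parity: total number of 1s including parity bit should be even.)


Number of 1s in data: 6
Parity bit: 0

0


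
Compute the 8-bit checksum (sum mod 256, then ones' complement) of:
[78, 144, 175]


Sum = 397 mod 256 = 141
Complement = 114

114


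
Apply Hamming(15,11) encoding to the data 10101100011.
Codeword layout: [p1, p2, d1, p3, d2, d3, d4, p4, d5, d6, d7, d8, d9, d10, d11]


Parity bits: p1=1, p2=1, p3=1, p4=0

111101001100011


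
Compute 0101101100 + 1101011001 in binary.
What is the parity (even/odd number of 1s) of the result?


0101101100 = 364
1101011001 = 857
Sum = 1221 = 10011000101
1s count = 5

odd parity (5 ones in 10011000101)


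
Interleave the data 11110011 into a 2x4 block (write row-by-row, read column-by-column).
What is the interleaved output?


Matrix:
  1111
  0011
Read columns: 10101111

10101111


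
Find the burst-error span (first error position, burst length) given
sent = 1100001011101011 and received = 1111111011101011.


XOR: 0011110000000000

Burst at position 2, length 4


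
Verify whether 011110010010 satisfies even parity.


Number of 1s: 6

Yes, parity is correct (6 ones)


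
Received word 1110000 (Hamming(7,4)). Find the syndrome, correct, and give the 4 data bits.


Syndrome = 0: no error detected

Data: 1000 (no errors)


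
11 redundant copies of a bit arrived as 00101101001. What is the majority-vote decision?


Ones: 5 out of 11
Threshold: 6

0 (5/11 voted 1)


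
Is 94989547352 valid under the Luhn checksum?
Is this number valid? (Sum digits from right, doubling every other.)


Luhn sum = 58
58 mod 10 = 8

Invalid (Luhn sum mod 10 = 8)


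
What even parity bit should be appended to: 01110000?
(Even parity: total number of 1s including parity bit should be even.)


Number of 1s in data: 3
Parity bit: 1

1


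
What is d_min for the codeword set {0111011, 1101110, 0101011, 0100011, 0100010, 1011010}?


Comparing all pairs, minimum distance: 1
Can detect 0 errors, correct 0 errors

1


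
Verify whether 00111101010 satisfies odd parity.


Number of 1s: 6

No, parity error (6 ones)


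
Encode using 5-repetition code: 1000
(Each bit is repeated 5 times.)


Each bit -> 5 copies

11111000000000000000


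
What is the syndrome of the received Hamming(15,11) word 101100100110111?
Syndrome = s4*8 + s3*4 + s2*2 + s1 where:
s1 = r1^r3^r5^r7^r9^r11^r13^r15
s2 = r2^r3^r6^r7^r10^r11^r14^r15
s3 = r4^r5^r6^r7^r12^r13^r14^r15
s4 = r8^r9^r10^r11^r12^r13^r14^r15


s1=0, s2=0, s3=1, s4=1

Syndrome = 12 (error at position 12)


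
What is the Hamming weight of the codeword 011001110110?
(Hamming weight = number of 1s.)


Counting 1s in 011001110110

7


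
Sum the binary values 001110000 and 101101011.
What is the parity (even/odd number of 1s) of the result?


001110000 = 112
101101011 = 363
Sum = 475 = 111011011
1s count = 7

odd parity (7 ones in 111011011)


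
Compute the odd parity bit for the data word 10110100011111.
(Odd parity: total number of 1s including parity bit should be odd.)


Number of 1s in data: 9
Parity bit: 0

0


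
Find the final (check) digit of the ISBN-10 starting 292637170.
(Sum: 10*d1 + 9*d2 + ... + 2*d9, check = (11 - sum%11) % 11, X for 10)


Weighted sum: 237
237 mod 11 = 6

Check digit: 5


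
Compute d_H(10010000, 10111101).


XOR: 00101101
Count of 1s: 4

4


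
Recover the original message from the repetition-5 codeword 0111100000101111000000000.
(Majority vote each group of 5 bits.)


Groups: 01111, 00000, 10111, 10000, 00000
Majority votes: 10100

10100


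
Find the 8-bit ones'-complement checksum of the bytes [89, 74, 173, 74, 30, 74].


Sum = 514 mod 256 = 2
Complement = 253

253


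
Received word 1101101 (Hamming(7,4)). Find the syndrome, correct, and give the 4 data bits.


Syndrome = 5: error at position 5

Data: 0001 (corrected bit 5)


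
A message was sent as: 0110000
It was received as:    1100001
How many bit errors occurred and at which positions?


XOR: 1010001

3 error(s) at position(s): 0, 2, 6


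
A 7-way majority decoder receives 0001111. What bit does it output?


Ones: 4 out of 7
Threshold: 4

1 (4/7 voted 1)


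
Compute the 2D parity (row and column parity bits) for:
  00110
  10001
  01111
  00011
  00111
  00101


Row parities: 000010
Column parities: 11001

Row P: 000010, Col P: 11001, Corner: 1


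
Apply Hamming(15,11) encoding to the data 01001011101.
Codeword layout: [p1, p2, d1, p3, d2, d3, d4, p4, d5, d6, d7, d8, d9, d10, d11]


Parity bits: p1=1, p2=0, p3=0, p4=1

100010011011101


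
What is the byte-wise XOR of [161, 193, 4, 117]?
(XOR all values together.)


XOR chain: 161 ^ 193 ^ 4 ^ 117 = 17

17


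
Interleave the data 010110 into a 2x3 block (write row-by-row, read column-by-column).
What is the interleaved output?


Matrix:
  010
  110
Read columns: 011100

011100


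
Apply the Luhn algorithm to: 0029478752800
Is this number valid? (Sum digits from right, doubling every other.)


Luhn sum = 50
50 mod 10 = 0

Valid (Luhn sum mod 10 = 0)


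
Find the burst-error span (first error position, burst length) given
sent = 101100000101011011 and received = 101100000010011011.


XOR: 000000000111000000

Burst at position 9, length 3


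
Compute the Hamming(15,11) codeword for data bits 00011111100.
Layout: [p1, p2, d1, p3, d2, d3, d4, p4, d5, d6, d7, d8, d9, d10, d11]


Parity bits: p1=0, p2=1, p3=1, p4=1

010100111111100


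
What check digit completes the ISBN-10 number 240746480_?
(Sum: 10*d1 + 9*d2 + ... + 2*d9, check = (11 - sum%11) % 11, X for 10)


Weighted sum: 199
199 mod 11 = 1

Check digit: X


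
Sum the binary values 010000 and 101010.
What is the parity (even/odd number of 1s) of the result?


010000 = 16
101010 = 42
Sum = 58 = 111010
1s count = 4

even parity (4 ones in 111010)


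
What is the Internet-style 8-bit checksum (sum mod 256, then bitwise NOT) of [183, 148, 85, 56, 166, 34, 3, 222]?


Sum = 897 mod 256 = 129
Complement = 126

126


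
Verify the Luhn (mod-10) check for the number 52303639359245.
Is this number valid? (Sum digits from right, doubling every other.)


Luhn sum = 71
71 mod 10 = 1

Invalid (Luhn sum mod 10 = 1)


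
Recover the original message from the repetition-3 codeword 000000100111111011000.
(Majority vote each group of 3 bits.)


Groups: 000, 000, 100, 111, 111, 011, 000
Majority votes: 0001110

0001110


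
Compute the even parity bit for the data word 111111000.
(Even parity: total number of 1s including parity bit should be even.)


Number of 1s in data: 6
Parity bit: 0

0


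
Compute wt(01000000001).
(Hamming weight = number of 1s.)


Counting 1s in 01000000001

2


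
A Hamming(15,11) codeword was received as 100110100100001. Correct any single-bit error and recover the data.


Syndrome = 2: error at position 2

Data: 01010100001 (corrected bit 2)


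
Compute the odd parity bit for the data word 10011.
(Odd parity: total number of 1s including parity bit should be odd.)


Number of 1s in data: 3
Parity bit: 0

0


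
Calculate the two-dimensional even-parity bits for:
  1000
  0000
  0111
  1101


Row parities: 1011
Column parities: 0010

Row P: 1011, Col P: 0010, Corner: 1


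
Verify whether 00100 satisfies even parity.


Number of 1s: 1

No, parity error (1 ones)


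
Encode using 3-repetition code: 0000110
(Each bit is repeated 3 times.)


Each bit -> 3 copies

000000000000111111000


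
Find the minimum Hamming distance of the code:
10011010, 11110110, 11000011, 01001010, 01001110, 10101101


Comparing all pairs, minimum distance: 1
Can detect 0 errors, correct 0 errors

1


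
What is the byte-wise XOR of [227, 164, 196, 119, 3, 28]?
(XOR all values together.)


XOR chain: 227 ^ 164 ^ 196 ^ 119 ^ 3 ^ 28 = 235

235


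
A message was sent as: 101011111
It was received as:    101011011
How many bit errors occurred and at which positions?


XOR: 000000100

1 error(s) at position(s): 6


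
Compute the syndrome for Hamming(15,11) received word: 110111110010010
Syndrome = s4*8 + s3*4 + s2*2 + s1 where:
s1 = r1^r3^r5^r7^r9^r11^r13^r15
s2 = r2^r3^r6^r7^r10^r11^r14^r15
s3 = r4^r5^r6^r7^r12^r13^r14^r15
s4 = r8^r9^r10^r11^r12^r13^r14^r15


s1=0, s2=1, s3=1, s4=1

Syndrome = 14 (error at position 14)


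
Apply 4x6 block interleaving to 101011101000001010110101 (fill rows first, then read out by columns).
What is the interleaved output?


Matrix:
  101011
  101000
  001010
  110101
Read columns: 110100011110000110101001

110100011110000110101001


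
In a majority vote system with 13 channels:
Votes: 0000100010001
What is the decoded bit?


Ones: 3 out of 13
Threshold: 7

0 (3/13 voted 1)


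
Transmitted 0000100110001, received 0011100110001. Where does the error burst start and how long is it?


XOR: 0011000000000

Burst at position 2, length 2


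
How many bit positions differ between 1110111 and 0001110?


XOR: 1111001
Count of 1s: 5

5


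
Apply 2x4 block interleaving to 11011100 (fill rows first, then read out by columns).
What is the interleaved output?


Matrix:
  1101
  1100
Read columns: 11110010

11110010


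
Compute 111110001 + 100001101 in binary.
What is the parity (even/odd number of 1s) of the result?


111110001 = 497
100001101 = 269
Sum = 766 = 1011111110
1s count = 8

even parity (8 ones in 1011111110)


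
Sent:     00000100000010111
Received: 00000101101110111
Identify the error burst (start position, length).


XOR: 00000001101100000

Burst at position 7, length 5


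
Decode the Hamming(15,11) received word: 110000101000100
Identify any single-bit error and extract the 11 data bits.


Syndrome = 0: no error detected

Data: 00011000100 (no errors)


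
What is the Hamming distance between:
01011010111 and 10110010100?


XOR: 11101000011
Count of 1s: 6

6


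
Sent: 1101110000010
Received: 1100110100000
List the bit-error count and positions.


XOR: 0001000100010

3 error(s) at position(s): 3, 7, 11


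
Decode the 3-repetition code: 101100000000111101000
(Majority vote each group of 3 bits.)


Groups: 101, 100, 000, 000, 111, 101, 000
Majority votes: 1000110

1000110


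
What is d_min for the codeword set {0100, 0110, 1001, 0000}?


Comparing all pairs, minimum distance: 1
Can detect 0 errors, correct 0 errors

1


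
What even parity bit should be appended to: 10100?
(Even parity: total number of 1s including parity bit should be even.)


Number of 1s in data: 2
Parity bit: 0

0


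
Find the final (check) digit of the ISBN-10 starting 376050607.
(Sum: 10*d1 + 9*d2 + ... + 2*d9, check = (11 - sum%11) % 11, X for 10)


Weighted sum: 209
209 mod 11 = 0

Check digit: 0


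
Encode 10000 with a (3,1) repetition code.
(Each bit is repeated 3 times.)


Each bit -> 3 copies

111000000000000


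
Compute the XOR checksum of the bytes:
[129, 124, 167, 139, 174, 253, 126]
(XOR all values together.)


XOR chain: 129 ^ 124 ^ 167 ^ 139 ^ 174 ^ 253 ^ 126 = 252

252


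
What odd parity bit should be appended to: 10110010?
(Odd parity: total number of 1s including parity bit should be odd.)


Number of 1s in data: 4
Parity bit: 1

1


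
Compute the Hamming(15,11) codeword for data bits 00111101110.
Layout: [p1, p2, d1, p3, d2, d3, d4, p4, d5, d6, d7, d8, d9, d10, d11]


Parity bits: p1=1, p2=0, p3=1, p4=1

100101111101110


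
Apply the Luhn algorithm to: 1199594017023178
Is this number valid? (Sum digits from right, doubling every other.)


Luhn sum = 70
70 mod 10 = 0

Valid (Luhn sum mod 10 = 0)


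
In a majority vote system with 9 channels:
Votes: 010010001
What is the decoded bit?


Ones: 3 out of 9
Threshold: 5

0 (3/9 voted 1)


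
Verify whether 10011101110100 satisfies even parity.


Number of 1s: 8

Yes, parity is correct (8 ones)


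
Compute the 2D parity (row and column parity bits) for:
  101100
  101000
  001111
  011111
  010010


Row parities: 10010
Column parities: 000110

Row P: 10010, Col P: 000110, Corner: 0


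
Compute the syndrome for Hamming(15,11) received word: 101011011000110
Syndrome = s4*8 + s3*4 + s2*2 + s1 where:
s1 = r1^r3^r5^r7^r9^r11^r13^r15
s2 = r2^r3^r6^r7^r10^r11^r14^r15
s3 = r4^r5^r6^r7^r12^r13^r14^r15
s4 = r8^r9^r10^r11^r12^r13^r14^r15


s1=1, s2=1, s3=0, s4=0

Syndrome = 3 (error at position 3)


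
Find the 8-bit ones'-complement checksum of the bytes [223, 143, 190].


Sum = 556 mod 256 = 44
Complement = 211

211


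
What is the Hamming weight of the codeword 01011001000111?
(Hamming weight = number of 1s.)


Counting 1s in 01011001000111

7


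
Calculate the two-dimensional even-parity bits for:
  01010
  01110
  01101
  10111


Row parities: 0110
Column parities: 11110

Row P: 0110, Col P: 11110, Corner: 0


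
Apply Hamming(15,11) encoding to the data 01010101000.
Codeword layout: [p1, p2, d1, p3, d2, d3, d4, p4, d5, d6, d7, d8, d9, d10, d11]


Parity bits: p1=0, p2=0, p3=1, p4=0

000110100101000


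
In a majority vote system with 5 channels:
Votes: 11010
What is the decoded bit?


Ones: 3 out of 5
Threshold: 3

1 (3/5 voted 1)


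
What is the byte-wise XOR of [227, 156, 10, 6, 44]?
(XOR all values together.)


XOR chain: 227 ^ 156 ^ 10 ^ 6 ^ 44 = 95

95


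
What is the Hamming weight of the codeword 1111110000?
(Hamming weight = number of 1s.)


Counting 1s in 1111110000

6


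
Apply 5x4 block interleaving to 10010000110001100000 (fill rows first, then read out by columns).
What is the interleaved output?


Matrix:
  1001
  0000
  1100
  0110
  0000
Read columns: 10100001100001010000

10100001100001010000


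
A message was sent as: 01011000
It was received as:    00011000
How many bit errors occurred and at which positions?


XOR: 01000000

1 error(s) at position(s): 1


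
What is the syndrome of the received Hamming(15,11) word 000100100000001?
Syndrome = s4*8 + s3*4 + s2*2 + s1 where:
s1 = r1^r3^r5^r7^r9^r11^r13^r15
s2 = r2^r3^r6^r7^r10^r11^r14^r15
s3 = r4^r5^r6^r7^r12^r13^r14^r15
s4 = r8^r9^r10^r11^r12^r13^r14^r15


s1=0, s2=0, s3=1, s4=1

Syndrome = 12 (error at position 12)


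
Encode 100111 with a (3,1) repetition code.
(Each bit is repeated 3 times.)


Each bit -> 3 copies

111000000111111111


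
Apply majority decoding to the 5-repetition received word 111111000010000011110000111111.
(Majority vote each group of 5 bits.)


Groups: 11111, 10000, 10000, 01111, 00001, 11111
Majority votes: 100101

100101


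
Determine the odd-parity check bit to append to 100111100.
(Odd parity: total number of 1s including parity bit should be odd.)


Number of 1s in data: 5
Parity bit: 0

0


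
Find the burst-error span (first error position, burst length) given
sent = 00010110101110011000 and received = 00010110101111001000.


XOR: 00000000000001010000

Burst at position 13, length 3


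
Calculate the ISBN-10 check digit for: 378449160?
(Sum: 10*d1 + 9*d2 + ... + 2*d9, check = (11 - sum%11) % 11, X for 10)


Weighted sum: 276
276 mod 11 = 1

Check digit: X


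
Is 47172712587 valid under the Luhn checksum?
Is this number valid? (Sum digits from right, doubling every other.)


Luhn sum = 46
46 mod 10 = 6

Invalid (Luhn sum mod 10 = 6)


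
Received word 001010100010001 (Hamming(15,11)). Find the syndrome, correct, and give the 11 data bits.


Syndrome = 5: error at position 5

Data: 10010010001 (corrected bit 5)


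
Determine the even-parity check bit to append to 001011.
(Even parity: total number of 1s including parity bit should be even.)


Number of 1s in data: 3
Parity bit: 1

1


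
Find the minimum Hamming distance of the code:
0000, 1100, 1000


Comparing all pairs, minimum distance: 1
Can detect 0 errors, correct 0 errors

1


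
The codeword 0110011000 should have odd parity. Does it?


Number of 1s: 4

No, parity error (4 ones)


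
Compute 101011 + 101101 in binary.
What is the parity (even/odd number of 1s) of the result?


101011 = 43
101101 = 45
Sum = 88 = 1011000
1s count = 3

odd parity (3 ones in 1011000)


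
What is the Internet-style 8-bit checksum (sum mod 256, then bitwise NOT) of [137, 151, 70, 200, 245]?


Sum = 803 mod 256 = 35
Complement = 220

220


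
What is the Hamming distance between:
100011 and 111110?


XOR: 011101
Count of 1s: 4

4


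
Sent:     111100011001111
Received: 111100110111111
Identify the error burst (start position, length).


XOR: 000000101110000

Burst at position 6, length 5


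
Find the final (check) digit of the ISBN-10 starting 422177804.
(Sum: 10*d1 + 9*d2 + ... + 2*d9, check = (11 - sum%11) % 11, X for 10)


Weighted sum: 198
198 mod 11 = 0

Check digit: 0


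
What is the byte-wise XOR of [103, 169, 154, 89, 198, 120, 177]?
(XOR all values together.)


XOR chain: 103 ^ 169 ^ 154 ^ 89 ^ 198 ^ 120 ^ 177 = 2

2


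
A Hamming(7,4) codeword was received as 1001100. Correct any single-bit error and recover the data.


Syndrome = 0: no error detected

Data: 0100 (no errors)


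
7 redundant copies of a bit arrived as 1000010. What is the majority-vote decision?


Ones: 2 out of 7
Threshold: 4

0 (2/7 voted 1)


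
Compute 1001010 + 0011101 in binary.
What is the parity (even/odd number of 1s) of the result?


1001010 = 74
0011101 = 29
Sum = 103 = 1100111
1s count = 5

odd parity (5 ones in 1100111)


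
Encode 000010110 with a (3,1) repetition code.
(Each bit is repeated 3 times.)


Each bit -> 3 copies

000000000000111000111111000


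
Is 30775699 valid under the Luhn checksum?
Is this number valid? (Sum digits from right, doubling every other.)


Luhn sum = 43
43 mod 10 = 3

Invalid (Luhn sum mod 10 = 3)


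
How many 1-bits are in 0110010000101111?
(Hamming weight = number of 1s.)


Counting 1s in 0110010000101111

8


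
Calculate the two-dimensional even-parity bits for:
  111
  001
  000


Row parities: 110
Column parities: 110

Row P: 110, Col P: 110, Corner: 0


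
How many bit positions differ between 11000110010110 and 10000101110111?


XOR: 01000011100001
Count of 1s: 5

5


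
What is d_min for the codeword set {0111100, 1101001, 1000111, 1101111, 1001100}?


Comparing all pairs, minimum distance: 2
Can detect 1 errors, correct 0 errors

2


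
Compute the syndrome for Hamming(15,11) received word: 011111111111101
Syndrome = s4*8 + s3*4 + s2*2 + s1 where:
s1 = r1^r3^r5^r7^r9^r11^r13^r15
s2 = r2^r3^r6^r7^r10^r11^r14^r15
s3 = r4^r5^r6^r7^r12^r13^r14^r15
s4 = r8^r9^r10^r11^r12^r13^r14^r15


s1=1, s2=1, s3=1, s4=1

Syndrome = 15 (error at position 15)


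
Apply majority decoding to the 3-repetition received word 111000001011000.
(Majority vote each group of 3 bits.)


Groups: 111, 000, 001, 011, 000
Majority votes: 10010

10010


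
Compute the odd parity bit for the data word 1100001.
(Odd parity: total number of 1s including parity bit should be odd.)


Number of 1s in data: 3
Parity bit: 0

0


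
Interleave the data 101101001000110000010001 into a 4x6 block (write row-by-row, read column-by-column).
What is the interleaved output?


Matrix:
  101101
  001000
  110000
  010001
Read columns: 101000111100100000001001

101000111100100000001001


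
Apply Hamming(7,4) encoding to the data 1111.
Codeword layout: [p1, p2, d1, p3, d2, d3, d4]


Parity bits: p1=1, p2=1, p3=1

1111111


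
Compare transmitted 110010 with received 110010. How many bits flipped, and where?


XOR: 000000

0 errors (received matches sent)


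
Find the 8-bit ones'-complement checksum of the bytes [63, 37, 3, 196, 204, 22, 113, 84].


Sum = 722 mod 256 = 210
Complement = 45

45


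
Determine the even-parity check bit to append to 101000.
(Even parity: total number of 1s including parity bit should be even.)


Number of 1s in data: 2
Parity bit: 0

0


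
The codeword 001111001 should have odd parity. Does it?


Number of 1s: 5

Yes, parity is correct (5 ones)


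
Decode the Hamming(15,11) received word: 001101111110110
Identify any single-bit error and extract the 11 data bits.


Syndrome = 5: error at position 5

Data: 11111110110 (corrected bit 5)


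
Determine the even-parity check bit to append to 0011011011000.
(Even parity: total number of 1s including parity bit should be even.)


Number of 1s in data: 6
Parity bit: 0

0


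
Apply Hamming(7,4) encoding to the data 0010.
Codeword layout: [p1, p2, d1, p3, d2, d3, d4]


Parity bits: p1=0, p2=1, p3=1

0101010


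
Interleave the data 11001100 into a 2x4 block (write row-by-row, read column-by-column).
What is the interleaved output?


Matrix:
  1100
  1100
Read columns: 11110000

11110000


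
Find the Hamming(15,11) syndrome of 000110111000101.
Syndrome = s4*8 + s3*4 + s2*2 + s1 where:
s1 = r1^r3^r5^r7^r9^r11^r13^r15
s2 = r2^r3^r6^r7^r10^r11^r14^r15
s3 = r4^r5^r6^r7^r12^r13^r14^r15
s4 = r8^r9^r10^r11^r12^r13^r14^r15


s1=1, s2=0, s3=1, s4=0

Syndrome = 5 (error at position 5)


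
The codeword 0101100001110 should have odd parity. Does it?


Number of 1s: 6

No, parity error (6 ones)


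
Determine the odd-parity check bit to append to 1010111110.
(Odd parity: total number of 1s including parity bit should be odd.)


Number of 1s in data: 7
Parity bit: 0

0


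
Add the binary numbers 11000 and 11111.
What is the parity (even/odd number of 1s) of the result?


11000 = 24
11111 = 31
Sum = 55 = 110111
1s count = 5

odd parity (5 ones in 110111)


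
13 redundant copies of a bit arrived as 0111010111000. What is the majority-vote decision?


Ones: 7 out of 13
Threshold: 7

1 (7/13 voted 1)


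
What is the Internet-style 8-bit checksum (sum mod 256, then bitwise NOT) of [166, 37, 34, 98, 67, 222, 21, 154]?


Sum = 799 mod 256 = 31
Complement = 224

224


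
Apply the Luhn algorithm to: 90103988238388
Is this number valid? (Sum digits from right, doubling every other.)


Luhn sum = 73
73 mod 10 = 3

Invalid (Luhn sum mod 10 = 3)


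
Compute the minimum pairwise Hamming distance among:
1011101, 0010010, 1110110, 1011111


Comparing all pairs, minimum distance: 1
Can detect 0 errors, correct 0 errors

1


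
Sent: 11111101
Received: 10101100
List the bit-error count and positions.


XOR: 01010001

3 error(s) at position(s): 1, 3, 7


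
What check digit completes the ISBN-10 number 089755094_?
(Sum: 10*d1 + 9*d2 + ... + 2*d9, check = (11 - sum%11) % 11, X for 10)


Weighted sum: 283
283 mod 11 = 8

Check digit: 3


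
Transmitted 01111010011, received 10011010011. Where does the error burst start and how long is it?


XOR: 11100000000

Burst at position 0, length 3


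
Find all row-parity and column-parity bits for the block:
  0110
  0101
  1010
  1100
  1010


Row parities: 00000
Column parities: 1111

Row P: 00000, Col P: 1111, Corner: 0


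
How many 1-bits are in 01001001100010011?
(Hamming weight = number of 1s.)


Counting 1s in 01001001100010011

7


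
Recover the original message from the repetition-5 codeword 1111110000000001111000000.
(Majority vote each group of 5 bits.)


Groups: 11111, 10000, 00000, 11110, 00000
Majority votes: 10010

10010


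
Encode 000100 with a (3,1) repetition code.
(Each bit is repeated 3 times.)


Each bit -> 3 copies

000000000111000000


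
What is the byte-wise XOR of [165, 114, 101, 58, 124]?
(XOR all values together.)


XOR chain: 165 ^ 114 ^ 101 ^ 58 ^ 124 = 244

244


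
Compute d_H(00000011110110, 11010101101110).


XOR: 11010110011000
Count of 1s: 7

7


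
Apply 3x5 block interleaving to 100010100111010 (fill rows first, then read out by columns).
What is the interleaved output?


Matrix:
  10001
  01001
  11010
Read columns: 101011000001110

101011000001110


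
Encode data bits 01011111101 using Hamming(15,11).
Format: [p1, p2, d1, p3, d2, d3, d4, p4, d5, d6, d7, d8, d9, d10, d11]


Parity bits: p1=0, p2=0, p3=1, p4=0

000110101111101


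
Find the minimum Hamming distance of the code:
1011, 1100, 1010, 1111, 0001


Comparing all pairs, minimum distance: 1
Can detect 0 errors, correct 0 errors

1


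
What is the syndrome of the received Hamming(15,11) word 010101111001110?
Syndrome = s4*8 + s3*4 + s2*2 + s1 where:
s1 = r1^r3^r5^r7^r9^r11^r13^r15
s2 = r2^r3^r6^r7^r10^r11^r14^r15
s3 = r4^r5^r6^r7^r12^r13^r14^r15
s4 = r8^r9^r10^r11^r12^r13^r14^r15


s1=1, s2=0, s3=0, s4=1

Syndrome = 9 (error at position 9)


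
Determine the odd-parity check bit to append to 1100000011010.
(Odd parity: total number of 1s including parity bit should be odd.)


Number of 1s in data: 5
Parity bit: 0

0


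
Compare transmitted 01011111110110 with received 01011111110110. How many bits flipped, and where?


XOR: 00000000000000

0 errors (received matches sent)


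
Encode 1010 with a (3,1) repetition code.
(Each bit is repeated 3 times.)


Each bit -> 3 copies

111000111000


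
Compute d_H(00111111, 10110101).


XOR: 10001010
Count of 1s: 3

3


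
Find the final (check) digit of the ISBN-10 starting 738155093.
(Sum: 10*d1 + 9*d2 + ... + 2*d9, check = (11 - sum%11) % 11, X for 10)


Weighted sum: 256
256 mod 11 = 3

Check digit: 8


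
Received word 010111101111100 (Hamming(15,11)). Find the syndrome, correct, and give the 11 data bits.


Syndrome = 11: error at position 11

Data: 01111101100 (corrected bit 11)


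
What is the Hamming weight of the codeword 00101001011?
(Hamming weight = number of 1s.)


Counting 1s in 00101001011

5


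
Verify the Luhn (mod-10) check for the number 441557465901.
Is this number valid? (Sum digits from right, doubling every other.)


Luhn sum = 52
52 mod 10 = 2

Invalid (Luhn sum mod 10 = 2)


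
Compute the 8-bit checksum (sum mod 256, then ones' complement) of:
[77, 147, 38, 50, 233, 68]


Sum = 613 mod 256 = 101
Complement = 154

154


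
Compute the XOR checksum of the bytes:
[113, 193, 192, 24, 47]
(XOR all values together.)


XOR chain: 113 ^ 193 ^ 192 ^ 24 ^ 47 = 71

71


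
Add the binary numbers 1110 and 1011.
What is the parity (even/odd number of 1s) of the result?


1110 = 14
1011 = 11
Sum = 25 = 11001
1s count = 3

odd parity (3 ones in 11001)


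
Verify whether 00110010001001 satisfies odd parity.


Number of 1s: 5

Yes, parity is correct (5 ones)


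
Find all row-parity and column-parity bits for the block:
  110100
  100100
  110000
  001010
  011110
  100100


Row parities: 100000
Column parities: 010000

Row P: 100000, Col P: 010000, Corner: 1


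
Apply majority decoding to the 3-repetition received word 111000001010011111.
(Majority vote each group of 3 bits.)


Groups: 111, 000, 001, 010, 011, 111
Majority votes: 100011

100011


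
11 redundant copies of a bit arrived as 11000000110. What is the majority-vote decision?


Ones: 4 out of 11
Threshold: 6

0 (4/11 voted 1)


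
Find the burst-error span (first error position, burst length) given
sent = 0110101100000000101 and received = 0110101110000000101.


XOR: 0000000010000000000

Burst at position 8, length 1


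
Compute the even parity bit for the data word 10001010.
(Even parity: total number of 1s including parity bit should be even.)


Number of 1s in data: 3
Parity bit: 1

1


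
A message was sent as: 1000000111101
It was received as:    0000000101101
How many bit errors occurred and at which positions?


XOR: 1000000010000

2 error(s) at position(s): 0, 8


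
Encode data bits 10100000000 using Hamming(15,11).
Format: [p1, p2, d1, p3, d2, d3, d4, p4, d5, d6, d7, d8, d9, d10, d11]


Parity bits: p1=1, p2=0, p3=1, p4=0

101101000000000


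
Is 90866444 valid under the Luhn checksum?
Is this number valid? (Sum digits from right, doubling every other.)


Luhn sum = 41
41 mod 10 = 1

Invalid (Luhn sum mod 10 = 1)


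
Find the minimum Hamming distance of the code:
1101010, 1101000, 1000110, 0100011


Comparing all pairs, minimum distance: 1
Can detect 0 errors, correct 0 errors

1


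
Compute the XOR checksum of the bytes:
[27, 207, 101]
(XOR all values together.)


XOR chain: 27 ^ 207 ^ 101 = 177

177


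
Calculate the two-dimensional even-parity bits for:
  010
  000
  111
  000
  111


Row parities: 10101
Column parities: 010

Row P: 10101, Col P: 010, Corner: 1


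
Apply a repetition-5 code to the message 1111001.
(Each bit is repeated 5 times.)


Each bit -> 5 copies

11111111111111111111000000000011111


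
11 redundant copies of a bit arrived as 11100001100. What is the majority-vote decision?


Ones: 5 out of 11
Threshold: 6

0 (5/11 voted 1)


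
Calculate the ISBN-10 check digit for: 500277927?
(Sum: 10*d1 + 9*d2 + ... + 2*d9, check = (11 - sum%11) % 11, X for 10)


Weighted sum: 197
197 mod 11 = 10

Check digit: 1


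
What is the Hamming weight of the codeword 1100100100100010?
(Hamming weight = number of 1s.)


Counting 1s in 1100100100100010

6


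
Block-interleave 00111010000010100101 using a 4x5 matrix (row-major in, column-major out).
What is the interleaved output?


Matrix:
  00111
  01000
  00101
  00101
Read columns: 00000100101110001011

00000100101110001011


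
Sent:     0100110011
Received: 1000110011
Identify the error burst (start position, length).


XOR: 1100000000

Burst at position 0, length 2


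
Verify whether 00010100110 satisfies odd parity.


Number of 1s: 4

No, parity error (4 ones)


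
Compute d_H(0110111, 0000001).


XOR: 0110110
Count of 1s: 4

4


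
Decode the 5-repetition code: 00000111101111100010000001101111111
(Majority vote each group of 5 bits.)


Groups: 00000, 11110, 11111, 00010, 00000, 11011, 11111
Majority votes: 0110011

0110011


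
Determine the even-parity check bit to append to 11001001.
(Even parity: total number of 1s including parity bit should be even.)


Number of 1s in data: 4
Parity bit: 0

0


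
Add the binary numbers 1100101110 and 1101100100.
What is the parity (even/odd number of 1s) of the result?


1100101110 = 814
1101100100 = 868
Sum = 1682 = 11010010010
1s count = 5

odd parity (5 ones in 11010010010)


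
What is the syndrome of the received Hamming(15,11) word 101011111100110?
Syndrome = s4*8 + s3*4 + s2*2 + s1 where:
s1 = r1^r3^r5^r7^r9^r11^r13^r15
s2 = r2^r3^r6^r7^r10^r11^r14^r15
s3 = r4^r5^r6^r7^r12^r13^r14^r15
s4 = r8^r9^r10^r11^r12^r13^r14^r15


s1=0, s2=1, s3=1, s4=1

Syndrome = 14 (error at position 14)


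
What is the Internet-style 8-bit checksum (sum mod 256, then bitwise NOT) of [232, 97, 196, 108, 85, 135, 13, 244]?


Sum = 1110 mod 256 = 86
Complement = 169

169


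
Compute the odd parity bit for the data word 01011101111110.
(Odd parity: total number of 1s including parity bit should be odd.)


Number of 1s in data: 10
Parity bit: 1

1


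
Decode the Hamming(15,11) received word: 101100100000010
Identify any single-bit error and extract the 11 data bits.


Syndrome = 15: error at position 15

Data: 10010000011 (corrected bit 15)


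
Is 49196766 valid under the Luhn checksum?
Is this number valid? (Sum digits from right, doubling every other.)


Luhn sum = 47
47 mod 10 = 7

Invalid (Luhn sum mod 10 = 7)


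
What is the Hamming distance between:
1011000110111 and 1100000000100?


XOR: 0111000110011
Count of 1s: 7

7


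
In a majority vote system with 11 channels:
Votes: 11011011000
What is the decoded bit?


Ones: 6 out of 11
Threshold: 6

1 (6/11 voted 1)
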